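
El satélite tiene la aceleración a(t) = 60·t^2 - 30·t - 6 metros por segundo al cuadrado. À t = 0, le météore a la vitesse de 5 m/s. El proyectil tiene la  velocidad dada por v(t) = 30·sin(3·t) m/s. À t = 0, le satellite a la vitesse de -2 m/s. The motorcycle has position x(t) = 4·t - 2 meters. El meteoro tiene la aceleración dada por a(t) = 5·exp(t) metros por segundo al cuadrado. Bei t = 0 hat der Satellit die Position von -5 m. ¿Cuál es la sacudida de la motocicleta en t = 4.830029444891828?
Debemos derivar nuestra ecuación de la posición x(t) = 4·t - 2 3 veces. Derivando la posición, obtenemos la velocidad: v(t) = 4. La derivada de la velocidad da la aceleración: a(t) = 0. La derivada de la aceleración da la sacudida: j(t) = 0. Usando j(t) = 0 y sustituyendo t = 4.830029444891828, encontramos j = 0.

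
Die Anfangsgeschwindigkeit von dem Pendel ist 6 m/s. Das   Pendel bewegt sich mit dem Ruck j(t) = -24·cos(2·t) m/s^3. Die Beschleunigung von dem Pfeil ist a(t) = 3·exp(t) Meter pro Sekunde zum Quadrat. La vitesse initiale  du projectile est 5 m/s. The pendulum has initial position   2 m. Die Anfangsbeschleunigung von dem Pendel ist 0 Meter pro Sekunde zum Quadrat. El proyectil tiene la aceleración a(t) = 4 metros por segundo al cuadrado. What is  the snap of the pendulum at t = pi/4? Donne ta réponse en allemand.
Um dies zu lösen, müssen wir 1 Ableitung unserer Gleichung für den Ruck j(t) = -24·cos(2·t) nehmen. Die Ableitung von dem Ruck ergibt den Snap: s(t) = 48·sin(2·t). Wir haben den Snap s(t) = 48·sin(2·t). Durch Einsetzen von t = pi/4: s(pi/4) = 48.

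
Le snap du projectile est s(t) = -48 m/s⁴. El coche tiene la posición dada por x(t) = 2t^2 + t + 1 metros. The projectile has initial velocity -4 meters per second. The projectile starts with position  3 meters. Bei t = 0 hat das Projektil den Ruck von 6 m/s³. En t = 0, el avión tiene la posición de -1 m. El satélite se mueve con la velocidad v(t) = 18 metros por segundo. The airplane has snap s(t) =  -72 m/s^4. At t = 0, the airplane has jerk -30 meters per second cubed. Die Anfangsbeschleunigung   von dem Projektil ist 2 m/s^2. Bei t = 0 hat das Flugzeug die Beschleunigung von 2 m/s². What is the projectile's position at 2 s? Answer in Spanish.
Debemos encontrar la antiderivada de nuestra ecuación del snap s(t) = -48 4 veces. Tomando ∫s(t)dt y aplicando j(0) = 6, encontramos j(t) = 6 - 48·t. La integral de la sacudida, con a(0) = 2, da la aceleración: a(t) = -24·t^2 + 6·t + 2. Tomando ∫a(t)dt y aplicando v(0) = -4, encontramos v(t) = -8·t^3 + 3·t^2 + 2·t - 4. Tomando ∫v(t)dt y aplicando x(0) = 3, encontramos x(t) = -2·t^4 + t^3 + t^2 - 4·t + 3. Usando x(t) = -2·t^4 + t^3 + t^2 - 4·t + 3 y sustituyendo t = 2, encontramos x = -25.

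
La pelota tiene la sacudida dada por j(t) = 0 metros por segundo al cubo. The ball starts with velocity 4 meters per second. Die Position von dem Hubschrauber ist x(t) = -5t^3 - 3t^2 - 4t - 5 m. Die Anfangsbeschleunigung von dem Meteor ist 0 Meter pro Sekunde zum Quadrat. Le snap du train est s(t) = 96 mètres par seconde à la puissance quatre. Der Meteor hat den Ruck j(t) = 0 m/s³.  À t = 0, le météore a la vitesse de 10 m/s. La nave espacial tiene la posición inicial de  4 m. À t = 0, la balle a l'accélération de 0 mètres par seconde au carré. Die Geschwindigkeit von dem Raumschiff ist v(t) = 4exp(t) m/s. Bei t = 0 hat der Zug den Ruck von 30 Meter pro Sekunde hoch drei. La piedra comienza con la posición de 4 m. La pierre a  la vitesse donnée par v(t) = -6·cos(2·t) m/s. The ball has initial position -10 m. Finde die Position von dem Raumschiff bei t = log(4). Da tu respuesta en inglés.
We need to integrate our velocity equation v(t) = 4·exp(t) 1 time. The integral of velocity is position. Using x(0) = 4, we get x(t) = 4·exp(t). We have position x(t) = 4·exp(t). Substituting t = log(4): x(log(4)) = 16.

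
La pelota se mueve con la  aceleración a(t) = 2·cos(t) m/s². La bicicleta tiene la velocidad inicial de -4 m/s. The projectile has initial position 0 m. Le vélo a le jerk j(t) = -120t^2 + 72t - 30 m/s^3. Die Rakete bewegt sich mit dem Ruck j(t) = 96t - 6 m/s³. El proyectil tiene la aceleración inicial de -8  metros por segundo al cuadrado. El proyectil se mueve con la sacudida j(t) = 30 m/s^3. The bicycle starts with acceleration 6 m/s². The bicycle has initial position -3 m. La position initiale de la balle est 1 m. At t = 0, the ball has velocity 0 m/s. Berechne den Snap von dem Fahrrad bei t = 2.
Wir müssen unsere Gleichung für den Ruck j(t) = -120·t^2 + 72·t - 30 1-mal ableiten. Durch Ableiten von dem Ruck erhalten wir den Snap: s(t) = 72 - 240·t. Aus der Gleichung für den Snap s(t) = 72 - 240·t, setzen wir t = 2 ein und erhalten s = -408.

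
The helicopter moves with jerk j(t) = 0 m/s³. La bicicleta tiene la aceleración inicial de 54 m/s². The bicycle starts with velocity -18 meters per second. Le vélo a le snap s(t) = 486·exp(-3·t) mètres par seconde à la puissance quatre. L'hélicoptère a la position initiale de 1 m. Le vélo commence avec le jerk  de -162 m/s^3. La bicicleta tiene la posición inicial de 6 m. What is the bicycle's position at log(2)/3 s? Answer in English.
To solve this, we need to take 4 integrals of our snap equation s(t) = 486·exp(-3·t). Finding the antiderivative of s(t) and using j(0) = -162: j(t) = -162·exp(-3·t). Finding the integral of j(t) and using a(0) = 54: a(t) = 54·exp(-3·t). The antiderivative of acceleration is velocity. Using v(0) = -18, we get v(t) = -18·exp(-3·t). Taking ∫v(t)dt and applying x(0) = 6, we find x(t) = 6·exp(-3·t). We have position x(t) = 6·exp(-3·t). Substituting t = log(2)/3: x(log(2)/3) = 3.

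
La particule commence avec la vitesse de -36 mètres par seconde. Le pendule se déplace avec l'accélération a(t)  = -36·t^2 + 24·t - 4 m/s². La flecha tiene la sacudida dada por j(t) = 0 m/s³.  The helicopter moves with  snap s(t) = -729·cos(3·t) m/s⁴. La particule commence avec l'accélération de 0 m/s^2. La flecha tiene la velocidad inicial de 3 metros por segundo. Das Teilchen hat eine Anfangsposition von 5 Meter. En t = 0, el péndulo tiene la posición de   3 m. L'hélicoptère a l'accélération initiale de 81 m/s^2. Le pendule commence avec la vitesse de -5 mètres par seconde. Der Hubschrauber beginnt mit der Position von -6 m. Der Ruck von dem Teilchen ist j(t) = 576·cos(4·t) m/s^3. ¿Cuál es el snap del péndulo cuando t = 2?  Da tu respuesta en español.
Para resolver esto, necesitamos tomar 2 derivadas de nuestra ecuación de la aceleración a(t) = -36·t^2 + 24·t - 4. Derivando la aceleración, obtenemos la sacudida: j(t) = 24 - 72·t. Tomando d/dt de j(t), encontramos s(t) = -72. Tenemos el snap s(t) = -72. Sustituyendo t = 2: s(2) = -72.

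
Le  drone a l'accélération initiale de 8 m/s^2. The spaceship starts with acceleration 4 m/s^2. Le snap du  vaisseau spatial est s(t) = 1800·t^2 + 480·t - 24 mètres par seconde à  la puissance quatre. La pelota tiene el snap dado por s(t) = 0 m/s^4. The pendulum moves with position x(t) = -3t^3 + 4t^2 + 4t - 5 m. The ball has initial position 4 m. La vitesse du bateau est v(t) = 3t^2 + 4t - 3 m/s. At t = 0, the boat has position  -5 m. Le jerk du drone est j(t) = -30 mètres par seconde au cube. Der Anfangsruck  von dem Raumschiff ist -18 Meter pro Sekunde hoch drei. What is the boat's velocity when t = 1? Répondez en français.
De l'équation de la vitesse v(t) = 3·t^2 + 4·t - 3, nous substituons t = 1 pour obtenir v = 4.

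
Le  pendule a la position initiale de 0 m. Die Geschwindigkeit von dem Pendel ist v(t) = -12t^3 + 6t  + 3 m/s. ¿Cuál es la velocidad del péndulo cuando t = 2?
De la ecuación de la velocidad v(t) = -12·t^3 + 6·t + 3, sustituimos t = 2 para obtener v = -81.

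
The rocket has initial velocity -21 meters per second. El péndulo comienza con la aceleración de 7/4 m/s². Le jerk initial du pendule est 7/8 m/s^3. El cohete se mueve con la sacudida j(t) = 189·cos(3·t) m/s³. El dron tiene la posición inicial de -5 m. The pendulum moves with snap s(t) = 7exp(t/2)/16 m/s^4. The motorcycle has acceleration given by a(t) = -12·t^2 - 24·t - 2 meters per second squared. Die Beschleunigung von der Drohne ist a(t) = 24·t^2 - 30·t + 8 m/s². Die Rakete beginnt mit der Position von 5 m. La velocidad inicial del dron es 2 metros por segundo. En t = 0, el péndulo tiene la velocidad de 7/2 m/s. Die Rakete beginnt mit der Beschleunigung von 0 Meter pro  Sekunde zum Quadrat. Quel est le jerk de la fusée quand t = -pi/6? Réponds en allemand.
Wir haben den Ruck j(t) = 189·cos(3·t). Durch Einsetzen von t = -pi/6: j(-pi/6) = 0.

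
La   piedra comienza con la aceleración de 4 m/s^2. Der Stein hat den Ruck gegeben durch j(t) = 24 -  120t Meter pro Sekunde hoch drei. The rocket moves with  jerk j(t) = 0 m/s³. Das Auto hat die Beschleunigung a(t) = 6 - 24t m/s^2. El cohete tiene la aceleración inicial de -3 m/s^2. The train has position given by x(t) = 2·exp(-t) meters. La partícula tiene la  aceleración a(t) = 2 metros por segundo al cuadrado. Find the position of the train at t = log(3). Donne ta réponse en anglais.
From the given position equation x(t) = 2·exp(-t), we substitute t = log(3) to get x = 2/3.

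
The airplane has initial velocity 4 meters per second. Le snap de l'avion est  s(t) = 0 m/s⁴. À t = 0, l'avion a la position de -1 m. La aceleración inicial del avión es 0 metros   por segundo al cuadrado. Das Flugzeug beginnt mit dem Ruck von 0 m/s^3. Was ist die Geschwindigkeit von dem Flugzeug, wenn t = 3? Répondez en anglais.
We need to integrate our snap equation s(t) = 0 3 times. The antiderivative of snap, with j(0) = 0, gives jerk: j(t) = 0. The integral of jerk, with a(0) = 0, gives acceleration: a(t) = 0. The integral of acceleration is velocity. Using v(0) = 4, we get v(t) = 4. Using v(t) = 4 and substituting t = 3, we find v = 4.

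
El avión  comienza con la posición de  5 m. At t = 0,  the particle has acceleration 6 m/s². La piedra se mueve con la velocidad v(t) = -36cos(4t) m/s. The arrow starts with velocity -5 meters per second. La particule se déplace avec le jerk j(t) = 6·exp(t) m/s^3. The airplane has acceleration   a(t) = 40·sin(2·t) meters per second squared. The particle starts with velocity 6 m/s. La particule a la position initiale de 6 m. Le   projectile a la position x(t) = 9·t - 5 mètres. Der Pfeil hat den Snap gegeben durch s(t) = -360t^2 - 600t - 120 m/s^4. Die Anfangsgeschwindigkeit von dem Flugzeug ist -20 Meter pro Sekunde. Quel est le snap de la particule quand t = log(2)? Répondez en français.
Pour résoudre ceci, nous devons prendre 1 dérivée de notre équation du jerk j(t) = 6·exp(t). La dérivée du jerk donne le snap: s(t) = 6·exp(t). Nous avons le snap s(t) = 6·exp(t). En substituant t = log(2): s(log(2)) = 12.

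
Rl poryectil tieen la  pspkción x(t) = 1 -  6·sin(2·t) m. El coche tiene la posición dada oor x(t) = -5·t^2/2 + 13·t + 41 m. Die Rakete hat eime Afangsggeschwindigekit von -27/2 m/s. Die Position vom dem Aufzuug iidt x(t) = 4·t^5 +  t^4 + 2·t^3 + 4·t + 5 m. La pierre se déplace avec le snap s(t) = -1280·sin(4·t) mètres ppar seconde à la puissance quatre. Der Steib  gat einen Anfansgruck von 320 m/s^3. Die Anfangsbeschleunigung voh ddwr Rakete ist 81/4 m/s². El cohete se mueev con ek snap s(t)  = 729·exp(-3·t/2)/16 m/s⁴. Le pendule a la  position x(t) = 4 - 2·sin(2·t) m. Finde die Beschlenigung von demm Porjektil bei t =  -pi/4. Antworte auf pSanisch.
Partiendo de la posición x(t) = 1 - 6·sin(2·t), tomamos 2 derivadas. Derivando la posición, obtenemos la velocidad: v(t) = -12·cos(2·t). Derivando la velocidad, obtenemos la aceleración: a(t) = 24·sin(2·t). Tenemos la aceleración a(t) = 24·sin(2·t). Sustituyendo t = -pi/4: a(-pi/4) = -24.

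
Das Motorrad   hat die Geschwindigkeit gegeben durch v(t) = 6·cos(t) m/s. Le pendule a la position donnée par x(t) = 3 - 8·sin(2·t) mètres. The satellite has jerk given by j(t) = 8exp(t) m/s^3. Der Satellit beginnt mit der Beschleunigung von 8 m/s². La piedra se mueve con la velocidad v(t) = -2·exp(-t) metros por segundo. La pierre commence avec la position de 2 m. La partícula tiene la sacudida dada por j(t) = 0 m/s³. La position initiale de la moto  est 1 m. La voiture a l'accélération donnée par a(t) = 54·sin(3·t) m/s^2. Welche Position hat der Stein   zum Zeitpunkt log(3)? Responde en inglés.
Starting from velocity v(t) = -2·exp(-t), we take 1 antiderivative. The integral of velocity, with x(0) = 2, gives position: x(t) = 2·exp(-t). We have position x(t) = 2·exp(-t). Substituting t = log(3): x(log(3)) = 2/3.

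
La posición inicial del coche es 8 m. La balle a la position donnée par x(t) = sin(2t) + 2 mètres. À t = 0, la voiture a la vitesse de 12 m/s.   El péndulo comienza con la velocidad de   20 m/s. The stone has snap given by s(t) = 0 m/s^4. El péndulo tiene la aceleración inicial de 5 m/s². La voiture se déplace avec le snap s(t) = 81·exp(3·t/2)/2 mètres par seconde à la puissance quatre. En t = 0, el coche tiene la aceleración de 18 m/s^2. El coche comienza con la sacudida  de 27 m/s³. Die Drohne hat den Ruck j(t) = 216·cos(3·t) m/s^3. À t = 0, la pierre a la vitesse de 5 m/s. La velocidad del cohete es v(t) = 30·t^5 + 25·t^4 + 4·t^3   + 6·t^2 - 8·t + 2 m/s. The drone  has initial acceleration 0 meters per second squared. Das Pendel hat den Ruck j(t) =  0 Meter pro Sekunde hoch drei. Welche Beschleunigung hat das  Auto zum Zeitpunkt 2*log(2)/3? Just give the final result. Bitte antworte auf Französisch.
a(2*log(2)/3) = 36.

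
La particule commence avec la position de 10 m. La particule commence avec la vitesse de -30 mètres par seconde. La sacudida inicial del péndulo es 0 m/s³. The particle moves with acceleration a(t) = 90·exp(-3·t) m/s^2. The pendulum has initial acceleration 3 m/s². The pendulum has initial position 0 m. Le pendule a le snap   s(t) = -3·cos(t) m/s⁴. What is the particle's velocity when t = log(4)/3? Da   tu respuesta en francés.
Pour résoudre ceci, nous devons prendre 1 intégrale de notre équation de l'accélération a(t) = 90·exp(-3·t). L'intégrale de l'accélération, avec v(0) = -30, donne la vitesse: v(t) = -30·exp(-3·t). Nous avons la vitesse v(t) = -30·exp(-3·t). En substituant t = log(4)/3: v(log(4)/3) = -15/2.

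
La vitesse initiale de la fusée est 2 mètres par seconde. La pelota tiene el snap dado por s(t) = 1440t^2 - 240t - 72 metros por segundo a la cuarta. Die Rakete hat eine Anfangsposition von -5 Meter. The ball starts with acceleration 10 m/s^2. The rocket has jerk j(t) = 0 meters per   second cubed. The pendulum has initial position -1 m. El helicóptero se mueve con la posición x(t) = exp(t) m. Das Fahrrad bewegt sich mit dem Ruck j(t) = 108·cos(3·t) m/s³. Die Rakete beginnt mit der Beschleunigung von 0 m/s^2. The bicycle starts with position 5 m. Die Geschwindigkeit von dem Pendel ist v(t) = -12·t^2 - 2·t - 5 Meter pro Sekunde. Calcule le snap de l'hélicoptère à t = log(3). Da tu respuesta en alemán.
Wir müssen unsere Gleichung für die Position x(t) = exp(t) 4-mal ableiten. Die Ableitung von der Position ergibt die Geschwindigkeit: v(t) = exp(t). Durch Ableiten von der Geschwindigkeit erhalten wir die Beschleunigung: a(t) = exp(t). Durch Ableiten von der Beschleunigung erhalten wir den Ruck: j(t) = exp(t). Durch Ableiten von dem Ruck erhalten wir den Snap: s(t) = exp(t). Wir haben den Snap s(t) = exp(t). Durch Einsetzen von t = log(3): s(log(3)) = 3.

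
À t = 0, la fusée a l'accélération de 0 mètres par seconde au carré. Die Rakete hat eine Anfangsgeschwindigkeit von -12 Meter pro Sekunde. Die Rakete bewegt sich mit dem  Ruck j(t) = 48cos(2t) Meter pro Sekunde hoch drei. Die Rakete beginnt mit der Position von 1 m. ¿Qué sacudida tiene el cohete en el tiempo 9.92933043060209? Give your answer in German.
Wir haben den Ruck j(t) = 48·cos(2·t). Durch Einsetzen von t = 9.92933043060209: j(9.92933043060209) = 25.5656867434442.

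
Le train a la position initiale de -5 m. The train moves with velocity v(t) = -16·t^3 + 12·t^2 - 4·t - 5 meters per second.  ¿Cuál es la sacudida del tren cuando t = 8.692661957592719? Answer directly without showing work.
En t = 8.692661957592719, j = -810.495547928901.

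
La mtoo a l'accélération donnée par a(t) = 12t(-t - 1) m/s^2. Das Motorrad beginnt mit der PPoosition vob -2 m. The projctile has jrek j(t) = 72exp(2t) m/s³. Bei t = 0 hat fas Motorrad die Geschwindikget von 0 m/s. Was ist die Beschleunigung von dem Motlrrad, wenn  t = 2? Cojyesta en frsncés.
En utilisant a(t) = 12·t·(-t - 1) et en substituant t = 2, nous trouvons a = -72.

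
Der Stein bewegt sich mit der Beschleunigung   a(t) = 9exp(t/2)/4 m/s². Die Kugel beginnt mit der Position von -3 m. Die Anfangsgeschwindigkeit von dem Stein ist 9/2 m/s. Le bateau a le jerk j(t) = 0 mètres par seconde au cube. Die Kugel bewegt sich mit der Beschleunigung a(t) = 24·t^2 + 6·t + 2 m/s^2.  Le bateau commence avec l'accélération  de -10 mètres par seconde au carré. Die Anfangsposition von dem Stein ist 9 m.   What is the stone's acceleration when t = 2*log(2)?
Using a(t) = 9·exp(t/2)/4 and substituting t = 2*log(2), we find a = 9/2.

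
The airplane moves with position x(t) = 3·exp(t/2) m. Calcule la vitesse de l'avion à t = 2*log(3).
En partant de la position x(t) = 3·exp(t/2), nous prenons 1 dérivée. La dérivée de la position donne la vitesse: v(t) = 3·exp(t/2)/2. De l'équation de la vitesse v(t) = 3·exp(t/2)/2, nous substituons t = 2*log(3) pour obtenir v = 9/2.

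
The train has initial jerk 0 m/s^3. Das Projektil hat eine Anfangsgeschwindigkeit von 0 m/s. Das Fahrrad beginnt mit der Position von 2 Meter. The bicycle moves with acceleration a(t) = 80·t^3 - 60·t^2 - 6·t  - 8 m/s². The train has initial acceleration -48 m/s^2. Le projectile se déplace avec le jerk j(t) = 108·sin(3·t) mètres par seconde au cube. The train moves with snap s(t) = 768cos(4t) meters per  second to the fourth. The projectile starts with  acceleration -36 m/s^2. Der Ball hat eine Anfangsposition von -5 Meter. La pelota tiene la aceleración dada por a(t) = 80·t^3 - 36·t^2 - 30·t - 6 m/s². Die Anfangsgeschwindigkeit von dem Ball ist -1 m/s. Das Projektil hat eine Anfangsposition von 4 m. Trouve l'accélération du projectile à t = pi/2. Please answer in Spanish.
Necesitamos integrar nuestra ecuación de la sacudida j(t) = 108·sin(3·t) 1 vez. Integrando la sacudida y usando la condición inicial a(0) = -36, obtenemos a(t) = -36·cos(3·t). Tenemos la aceleración a(t) = -36·cos(3·t). Sustituyendo t = pi/2: a(pi/2) = 0.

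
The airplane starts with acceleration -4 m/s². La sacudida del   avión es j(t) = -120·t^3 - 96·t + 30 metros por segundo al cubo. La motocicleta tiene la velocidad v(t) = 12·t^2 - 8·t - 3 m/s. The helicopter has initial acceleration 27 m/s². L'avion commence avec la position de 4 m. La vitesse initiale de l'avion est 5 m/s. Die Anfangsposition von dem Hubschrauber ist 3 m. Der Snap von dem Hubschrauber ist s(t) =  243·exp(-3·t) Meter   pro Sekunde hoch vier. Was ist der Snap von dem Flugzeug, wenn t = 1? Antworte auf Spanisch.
Debemos derivar nuestra ecuación de la sacudida j(t) = -120·t^3 - 96·t + 30 1 vez. Tomando d/dt de j(t), encontramos s(t) = -360·t^2 - 96. De la ecuación del snap s(t) = -360·t^2 - 96, sustituimos t = 1 para obtener s = -456.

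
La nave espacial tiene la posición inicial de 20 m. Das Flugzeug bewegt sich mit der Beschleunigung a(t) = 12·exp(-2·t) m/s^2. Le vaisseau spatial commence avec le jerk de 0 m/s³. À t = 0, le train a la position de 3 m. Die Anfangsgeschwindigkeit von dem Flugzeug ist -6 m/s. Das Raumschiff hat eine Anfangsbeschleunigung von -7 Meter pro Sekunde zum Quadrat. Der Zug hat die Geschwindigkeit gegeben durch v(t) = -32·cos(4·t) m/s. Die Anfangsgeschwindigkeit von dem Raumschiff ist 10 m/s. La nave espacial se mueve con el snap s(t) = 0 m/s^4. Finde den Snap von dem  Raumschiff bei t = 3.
Mit s(t) = 0 und Einsetzen von t = 3, finden wir s = 0.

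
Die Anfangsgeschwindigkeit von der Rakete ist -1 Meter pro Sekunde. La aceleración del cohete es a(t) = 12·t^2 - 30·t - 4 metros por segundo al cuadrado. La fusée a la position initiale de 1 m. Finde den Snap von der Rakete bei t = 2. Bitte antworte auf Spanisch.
Partiendo de la aceleración a(t) = 12·t^2 - 30·t - 4, tomamos 2 derivadas. Tomando d/dt de a(t), encontramos j(t) = 24·t - 30. La derivada de la sacudida da el snap: s(t) = 24. Usando s(t) = 24 y sustituyendo t = 2, encontramos s = 24.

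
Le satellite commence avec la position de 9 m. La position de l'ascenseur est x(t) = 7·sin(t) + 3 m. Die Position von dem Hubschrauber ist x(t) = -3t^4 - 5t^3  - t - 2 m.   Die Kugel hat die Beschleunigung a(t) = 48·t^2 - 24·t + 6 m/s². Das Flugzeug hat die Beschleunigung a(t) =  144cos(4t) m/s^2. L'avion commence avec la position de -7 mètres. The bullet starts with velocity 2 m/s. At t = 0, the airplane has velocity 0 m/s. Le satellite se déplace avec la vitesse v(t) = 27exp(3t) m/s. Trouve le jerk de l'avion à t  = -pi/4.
En partant de l'accélération a(t) = 144·cos(4·t), nous prenons 1 dérivée. En dérivant l'accélération, nous obtenons le jerk: j(t) = -576·sin(4·t). Nous avons le jerk j(t) = -576·sin(4·t). En substituant t = -pi/4: j(-pi/4) = 0.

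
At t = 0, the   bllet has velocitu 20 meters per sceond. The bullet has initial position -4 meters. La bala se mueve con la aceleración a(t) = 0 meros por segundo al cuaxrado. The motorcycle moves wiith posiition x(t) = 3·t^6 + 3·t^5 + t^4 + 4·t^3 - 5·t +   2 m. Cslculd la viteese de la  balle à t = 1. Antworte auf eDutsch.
Ausgehend von der Beschleunigung a(t) = 0, nehmen wir 1 Stammfunktion. Durch Integration von der Beschleunigung und Verwendung der Anfangsbedingung v(0) = 20, erhalten wir v(t) = 20. Mit v(t) = 20 und Einsetzen von t = 1, finden wir v = 20.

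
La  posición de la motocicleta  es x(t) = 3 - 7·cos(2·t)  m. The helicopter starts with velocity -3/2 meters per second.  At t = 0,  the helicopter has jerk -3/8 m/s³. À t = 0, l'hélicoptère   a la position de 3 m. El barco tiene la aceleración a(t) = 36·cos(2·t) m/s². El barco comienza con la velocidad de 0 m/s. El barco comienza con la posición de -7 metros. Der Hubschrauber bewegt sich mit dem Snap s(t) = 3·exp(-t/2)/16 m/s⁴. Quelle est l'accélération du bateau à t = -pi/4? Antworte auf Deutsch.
Wir haben die Beschleunigung a(t) = 36·cos(2·t). Durch Einsetzen von t = -pi/4: a(-pi/4) = 0.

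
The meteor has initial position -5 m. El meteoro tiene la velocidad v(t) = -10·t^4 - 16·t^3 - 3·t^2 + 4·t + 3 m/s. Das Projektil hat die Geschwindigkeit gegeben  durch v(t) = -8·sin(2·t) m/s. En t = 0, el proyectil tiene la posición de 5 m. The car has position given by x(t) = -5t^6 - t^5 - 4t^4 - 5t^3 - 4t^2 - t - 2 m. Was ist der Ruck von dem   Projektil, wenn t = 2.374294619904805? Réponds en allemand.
Wir müssen unsere Gleichung für die Geschwindigkeit v(t) = -8·sin(2·t) 2-mal ableiten. Mit d/dt von v(t) finden wir a(t) = -16·cos(2·t). Mit d/dt von a(t) finden wir j(t) = 32·sin(2·t). Mit j(t) = 32·sin(2·t) und Einsetzen von t = 2.374294619904805, finden wir j = -31.9790349491174.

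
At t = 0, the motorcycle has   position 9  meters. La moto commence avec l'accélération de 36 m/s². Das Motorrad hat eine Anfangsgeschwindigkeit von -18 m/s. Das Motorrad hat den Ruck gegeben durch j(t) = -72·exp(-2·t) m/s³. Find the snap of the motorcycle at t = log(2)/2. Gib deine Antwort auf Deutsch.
Ausgehend von dem Ruck j(t) = -72·exp(-2·t), nehmen wir 1 Ableitung. Die Ableitung von dem Ruck ergibt den Snap: s(t) = 144·exp(-2·t). Aus der Gleichung für den Snap s(t) = 144·exp(-2·t), setzen wir t = log(2)/2 ein und erhalten s = 72.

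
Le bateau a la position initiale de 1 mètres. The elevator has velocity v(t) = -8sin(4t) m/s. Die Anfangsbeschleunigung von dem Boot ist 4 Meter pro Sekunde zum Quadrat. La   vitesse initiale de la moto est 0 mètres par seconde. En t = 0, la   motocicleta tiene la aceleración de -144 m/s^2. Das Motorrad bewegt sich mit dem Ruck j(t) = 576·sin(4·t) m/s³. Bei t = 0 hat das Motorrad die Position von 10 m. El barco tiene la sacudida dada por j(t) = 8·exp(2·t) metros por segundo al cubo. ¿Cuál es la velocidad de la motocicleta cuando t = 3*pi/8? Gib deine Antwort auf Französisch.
En partant du jerk j(t) = 576·sin(4·t), nous prenons 2 intégrales. En intégrant le jerk et en utilisant la condition initiale a(0) = -144, nous obtenons a(t) = -144·cos(4·t). En prenant ∫a(t)dt et en appliquant v(0) = 0, nous trouvons v(t) = -36·sin(4·t). De l'équation de la vitesse v(t) = -36·sin(4·t), nous substituons t = 3*pi/8 pour obtenir v = 36.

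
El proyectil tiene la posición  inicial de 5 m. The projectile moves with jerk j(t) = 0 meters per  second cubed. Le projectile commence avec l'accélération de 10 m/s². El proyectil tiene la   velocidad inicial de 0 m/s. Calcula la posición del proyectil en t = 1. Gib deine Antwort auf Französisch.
Nous devons trouver la primitive de notre équation du jerk j(t) = 0 3 fois. La primitive du jerk, avec a(0) = 10, donne l'accélération: a(t) = 10. La primitive de l'accélération, avec v(0) = 0, donne la vitesse: v(t) = 10·t. L'intégrale de la vitesse est la position. En utilisant x(0) = 5, nous obtenons x(t) = 5·t^2 + 5. Nous avons la position x(t) = 5·t^2 + 5. En substituant t = 1: x(1) = 10.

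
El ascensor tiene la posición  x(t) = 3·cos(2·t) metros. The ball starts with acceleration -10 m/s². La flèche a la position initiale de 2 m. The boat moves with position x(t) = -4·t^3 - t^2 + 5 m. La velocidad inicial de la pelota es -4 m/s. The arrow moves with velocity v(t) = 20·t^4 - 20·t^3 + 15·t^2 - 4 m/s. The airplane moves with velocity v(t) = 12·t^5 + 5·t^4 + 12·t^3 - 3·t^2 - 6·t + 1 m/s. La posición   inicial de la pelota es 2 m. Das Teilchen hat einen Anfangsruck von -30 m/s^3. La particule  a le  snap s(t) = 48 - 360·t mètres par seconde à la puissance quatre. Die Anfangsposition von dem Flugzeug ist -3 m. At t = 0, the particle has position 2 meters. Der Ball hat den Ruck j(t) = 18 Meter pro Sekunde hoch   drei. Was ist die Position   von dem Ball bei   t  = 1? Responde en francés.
Nous devons trouver l'intégrale de notre équation du jerk j(t) = 18 3 fois. En intégrant le jerk et en utilisant la condition initiale a(0) = -10, nous obtenons a(t) = 18·t - 10. En intégrant l'accélération et en utilisant la condition initiale v(0) = -4, nous obtenons v(t) = 9·t^2 - 10·t - 4. En intégrant la vitesse et en utilisant la condition initiale x(0) = 2, nous obtenons x(t) = 3·t^3 - 5·t^2 - 4·t + 2. De l'équation de la position x(t) = 3·t^3 - 5·t^2 - 4·t + 2, nous substituons t = 1 pour obtenir x = -4.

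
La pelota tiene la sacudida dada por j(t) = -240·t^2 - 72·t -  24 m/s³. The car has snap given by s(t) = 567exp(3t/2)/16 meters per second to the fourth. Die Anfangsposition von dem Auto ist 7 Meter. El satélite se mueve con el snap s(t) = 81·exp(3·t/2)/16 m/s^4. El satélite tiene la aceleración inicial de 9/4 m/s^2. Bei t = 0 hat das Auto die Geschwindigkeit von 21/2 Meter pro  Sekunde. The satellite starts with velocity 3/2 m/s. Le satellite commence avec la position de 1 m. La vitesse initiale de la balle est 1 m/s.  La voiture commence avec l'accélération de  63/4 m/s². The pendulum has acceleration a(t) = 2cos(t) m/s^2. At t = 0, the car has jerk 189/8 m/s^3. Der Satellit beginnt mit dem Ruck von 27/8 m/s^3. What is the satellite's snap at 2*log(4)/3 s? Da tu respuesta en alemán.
Wir haben den Snap s(t) = 81·exp(3·t/2)/16. Durch Einsetzen von t = 2*log(4)/3: s(2*log(4)/3) = 81/4.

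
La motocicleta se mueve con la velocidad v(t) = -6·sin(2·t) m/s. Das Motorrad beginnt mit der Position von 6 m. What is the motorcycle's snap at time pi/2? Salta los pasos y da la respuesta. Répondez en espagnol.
s(pi/2) = -48.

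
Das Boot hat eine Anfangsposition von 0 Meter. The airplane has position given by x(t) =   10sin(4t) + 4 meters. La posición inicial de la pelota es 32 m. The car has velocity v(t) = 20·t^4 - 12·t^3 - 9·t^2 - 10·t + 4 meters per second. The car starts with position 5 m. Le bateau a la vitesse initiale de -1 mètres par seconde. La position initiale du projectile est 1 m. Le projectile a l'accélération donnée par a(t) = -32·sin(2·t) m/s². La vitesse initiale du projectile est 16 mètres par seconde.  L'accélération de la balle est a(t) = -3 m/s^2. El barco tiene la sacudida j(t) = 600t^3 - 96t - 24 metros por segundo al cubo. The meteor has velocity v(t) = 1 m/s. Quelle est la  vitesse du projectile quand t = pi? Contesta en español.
Partiendo de la aceleración a(t) = -32·sin(2·t), tomamos 1 integral. La integral de la aceleración es la velocidad. Usando v(0) = 16, obtenemos v(t) = 16·cos(2·t). Usando v(t) = 16·cos(2·t) y sustituyendo t = pi, encontramos v = 16.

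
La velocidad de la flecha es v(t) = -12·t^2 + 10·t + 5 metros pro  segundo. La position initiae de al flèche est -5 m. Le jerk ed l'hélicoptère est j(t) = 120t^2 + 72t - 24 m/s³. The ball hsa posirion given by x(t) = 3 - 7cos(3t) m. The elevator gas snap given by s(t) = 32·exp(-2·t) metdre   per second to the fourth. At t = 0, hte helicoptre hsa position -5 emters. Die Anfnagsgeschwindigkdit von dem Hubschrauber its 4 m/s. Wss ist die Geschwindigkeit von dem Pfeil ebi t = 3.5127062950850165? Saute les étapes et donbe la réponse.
Die Geschwindigkeit bei t = 3.5127062950850165 ist v = -107.942203235509.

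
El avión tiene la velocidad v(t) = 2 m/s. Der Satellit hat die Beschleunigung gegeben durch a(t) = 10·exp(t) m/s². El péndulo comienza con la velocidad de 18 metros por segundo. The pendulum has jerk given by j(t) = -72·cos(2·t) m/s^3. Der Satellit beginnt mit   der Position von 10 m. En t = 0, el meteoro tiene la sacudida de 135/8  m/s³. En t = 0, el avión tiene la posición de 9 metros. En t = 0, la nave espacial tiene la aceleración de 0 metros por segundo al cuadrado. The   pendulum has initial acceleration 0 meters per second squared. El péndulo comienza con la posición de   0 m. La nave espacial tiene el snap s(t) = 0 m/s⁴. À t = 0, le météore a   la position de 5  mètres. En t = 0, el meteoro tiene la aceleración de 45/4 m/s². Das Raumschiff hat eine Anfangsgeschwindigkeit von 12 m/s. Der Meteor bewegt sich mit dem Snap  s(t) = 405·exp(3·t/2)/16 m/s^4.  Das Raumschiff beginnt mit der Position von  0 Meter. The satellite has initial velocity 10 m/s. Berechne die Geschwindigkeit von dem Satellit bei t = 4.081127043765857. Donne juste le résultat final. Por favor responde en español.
La respuesta es 592.121669611770.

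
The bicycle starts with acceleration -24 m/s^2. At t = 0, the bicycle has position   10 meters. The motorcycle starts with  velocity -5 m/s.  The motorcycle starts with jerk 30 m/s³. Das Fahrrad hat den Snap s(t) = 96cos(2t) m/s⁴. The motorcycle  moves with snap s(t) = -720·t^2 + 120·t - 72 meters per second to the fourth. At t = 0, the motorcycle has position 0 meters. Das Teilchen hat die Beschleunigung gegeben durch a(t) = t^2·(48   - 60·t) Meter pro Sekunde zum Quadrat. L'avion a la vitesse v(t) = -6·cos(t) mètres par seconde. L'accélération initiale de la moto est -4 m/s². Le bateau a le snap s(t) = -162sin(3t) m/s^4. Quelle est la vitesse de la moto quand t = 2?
En partant du snap s(t) = -720·t^2 + 120·t - 72, nous prenons 3 primitives. La primitive du snap est le jerk. En utilisant j(0) = 30, nous obtenons j(t) = -240·t^3 + 60·t^2 - 72·t + 30. L'intégrale du jerk, avec a(0) = -4, donne l'accélération: a(t) = -60·t^4 + 20·t^3 - 36·t^2 + 30·t - 4. En intégrant l'accélération et en utilisant la condition initiale v(0) = -5, nous obtenons v(t) = -12·t^5 + 5·t^4 - 12·t^3 + 15·t^2 - 4·t - 5. En utilisant v(t) = -12·t^5 + 5·t^4 - 12·t^3 + 15·t^2 - 4·t - 5 et en substituant t = 2, nous trouvons v = -353.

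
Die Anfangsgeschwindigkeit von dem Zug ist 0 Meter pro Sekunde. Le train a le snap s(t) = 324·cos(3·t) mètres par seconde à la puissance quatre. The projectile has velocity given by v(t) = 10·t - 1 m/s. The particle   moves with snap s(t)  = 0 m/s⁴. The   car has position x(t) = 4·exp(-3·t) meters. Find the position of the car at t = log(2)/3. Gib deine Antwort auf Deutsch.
Wir haben die Position x(t) = 4·exp(-3·t). Durch Einsetzen von t = log(2)/3: x(log(2)/3) = 2.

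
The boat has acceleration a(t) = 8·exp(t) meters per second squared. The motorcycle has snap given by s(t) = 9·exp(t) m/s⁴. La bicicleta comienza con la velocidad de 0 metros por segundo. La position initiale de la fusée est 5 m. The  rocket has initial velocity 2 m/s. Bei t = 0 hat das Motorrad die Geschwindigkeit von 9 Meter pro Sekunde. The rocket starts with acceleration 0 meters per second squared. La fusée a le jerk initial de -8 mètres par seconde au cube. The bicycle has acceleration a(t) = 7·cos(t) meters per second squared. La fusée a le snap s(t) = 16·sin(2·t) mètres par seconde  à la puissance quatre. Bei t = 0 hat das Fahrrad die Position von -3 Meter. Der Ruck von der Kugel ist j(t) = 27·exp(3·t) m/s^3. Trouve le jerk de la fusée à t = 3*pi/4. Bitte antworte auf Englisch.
To find the answer, we compute 1 integral of s(t) = 16·sin(2·t). The antiderivative of snap is jerk. Using j(0) = -8, we get j(t) = -8·cos(2·t). We have jerk j(t) = -8·cos(2·t). Substituting t = 3*pi/4: j(3*pi/4) = 0.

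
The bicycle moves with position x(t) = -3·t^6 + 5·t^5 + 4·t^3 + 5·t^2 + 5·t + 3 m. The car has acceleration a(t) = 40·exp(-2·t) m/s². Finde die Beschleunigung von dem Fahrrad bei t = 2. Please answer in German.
Um dies zu lösen, müssen wir 2 Ableitungen unserer Gleichung für die Position x(t) = -3·t^6 + 5·t^5 + 4·t^3 + 5·t^2 + 5·t + 3 nehmen. Mit d/dt von x(t) finden wir v(t) = -18·t^5 + 25·t^4 + 12·t^2 + 10·t + 5. Durch Ableiten von der Geschwindigkeit erhalten wir die Beschleunigung: a(t) = -90·t^4 + 100·t^3 + 24·t + 10. Wir haben die Beschleunigung a(t) = -90·t^4 + 100·t^3 + 24·t + 10. Durch Einsetzen von t = 2: a(2) = -582.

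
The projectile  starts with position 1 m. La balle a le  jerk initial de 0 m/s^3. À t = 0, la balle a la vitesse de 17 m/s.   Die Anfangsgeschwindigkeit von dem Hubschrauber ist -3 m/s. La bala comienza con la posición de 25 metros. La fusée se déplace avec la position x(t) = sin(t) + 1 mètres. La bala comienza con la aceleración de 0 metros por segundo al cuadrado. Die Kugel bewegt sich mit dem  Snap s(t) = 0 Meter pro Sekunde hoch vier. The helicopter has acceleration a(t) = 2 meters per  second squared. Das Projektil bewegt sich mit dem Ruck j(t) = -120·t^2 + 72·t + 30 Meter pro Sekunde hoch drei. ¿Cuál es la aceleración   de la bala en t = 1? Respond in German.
Wir müssen unsere Gleichung für den Snap s(t) = 0 2-mal integrieren. Durch Integration von dem Snap und Verwendung der Anfangsbedingung j(0) = 0, erhalten wir j(t) = 0. Die Stammfunktion von dem Ruck ist die Beschleunigung. Mit a(0) = 0 erhalten wir a(t) = 0. Mit a(t) = 0 und Einsetzen von t = 1, finden wir a = 0.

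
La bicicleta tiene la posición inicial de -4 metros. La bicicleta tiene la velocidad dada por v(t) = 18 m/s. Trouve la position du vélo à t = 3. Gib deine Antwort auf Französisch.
En partant de la vitesse v(t) = 18, nous prenons 1 primitive. En intégrant la vitesse et en utilisant la condition initiale x(0) = -4, nous obtenons x(t) = 18·t - 4. Nous avons la position x(t) = 18·t - 4. En substituant t = 3: x(3) = 50.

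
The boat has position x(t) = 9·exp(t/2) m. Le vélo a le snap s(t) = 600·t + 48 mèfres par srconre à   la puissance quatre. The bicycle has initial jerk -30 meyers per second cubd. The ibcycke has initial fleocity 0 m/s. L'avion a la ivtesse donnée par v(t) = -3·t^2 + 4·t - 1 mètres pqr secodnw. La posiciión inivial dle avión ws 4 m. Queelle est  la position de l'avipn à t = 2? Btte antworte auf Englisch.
To find the answer, we compute 1 integral of v(t) = -3·t^2 + 4·t - 1. Taking ∫v(t)dt and applying x(0) = 4, we find x(t) = -t^3 + 2·t^2 - t + 4. Using x(t) = -t^3 + 2·t^2 - t + 4 and substituting t = 2, we find x = 2.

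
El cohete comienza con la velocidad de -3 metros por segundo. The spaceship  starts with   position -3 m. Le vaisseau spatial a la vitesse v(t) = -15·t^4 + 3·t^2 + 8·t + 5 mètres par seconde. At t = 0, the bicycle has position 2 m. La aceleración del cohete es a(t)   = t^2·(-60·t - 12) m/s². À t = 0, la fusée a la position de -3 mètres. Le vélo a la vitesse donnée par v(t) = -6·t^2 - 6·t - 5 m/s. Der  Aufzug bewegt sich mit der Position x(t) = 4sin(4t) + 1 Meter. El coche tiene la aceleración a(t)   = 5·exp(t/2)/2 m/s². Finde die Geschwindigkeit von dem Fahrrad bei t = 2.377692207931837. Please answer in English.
Using v(t) = -6·t^2 - 6·t - 5 and substituting t = 2.377692207931837, we find v = -53.1866746615497.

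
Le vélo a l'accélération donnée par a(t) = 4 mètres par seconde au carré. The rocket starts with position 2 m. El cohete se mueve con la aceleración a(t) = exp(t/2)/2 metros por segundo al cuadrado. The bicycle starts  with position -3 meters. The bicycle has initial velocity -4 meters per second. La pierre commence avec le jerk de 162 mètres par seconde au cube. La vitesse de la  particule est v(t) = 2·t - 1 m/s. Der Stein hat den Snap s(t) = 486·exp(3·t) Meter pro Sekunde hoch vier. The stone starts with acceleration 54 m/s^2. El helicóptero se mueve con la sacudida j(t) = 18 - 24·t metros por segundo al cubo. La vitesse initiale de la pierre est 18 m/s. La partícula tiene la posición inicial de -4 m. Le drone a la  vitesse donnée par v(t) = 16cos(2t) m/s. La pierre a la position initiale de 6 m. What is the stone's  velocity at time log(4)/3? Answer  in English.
To solve this, we need to take 3 antiderivatives of our snap equation s(t) = 486·exp(3·t). Taking ∫s(t)dt and applying j(0) = 162, we find j(t) = 162·exp(3·t). Taking ∫j(t)dt and applying a(0) = 54, we find a(t) = 54·exp(3·t). The antiderivative of acceleration is velocity. Using v(0) = 18, we get v(t) = 18·exp(3·t). We have velocity v(t) = 18·exp(3·t). Substituting t = log(4)/3: v(log(4)/3) = 72.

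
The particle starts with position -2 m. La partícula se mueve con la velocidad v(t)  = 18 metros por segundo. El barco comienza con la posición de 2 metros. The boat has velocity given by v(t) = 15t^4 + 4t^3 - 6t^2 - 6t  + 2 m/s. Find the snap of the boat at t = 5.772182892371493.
To solve this, we need to take 3 derivatives of our velocity equation v(t) = 15·t^4 + 4·t^3 - 6·t^2 - 6·t + 2. Differentiating velocity, we get acceleration: a(t) = 60·t^3 + 12·t^2 - 12·t - 6. Differentiating acceleration, we get jerk: j(t) = 180·t^2 + 24·t - 12. The derivative of jerk gives snap: s(t) = 360·t + 24. Using s(t) = 360·t + 24 and substituting t = 5.772182892371493, we find s = 2101.98584125374.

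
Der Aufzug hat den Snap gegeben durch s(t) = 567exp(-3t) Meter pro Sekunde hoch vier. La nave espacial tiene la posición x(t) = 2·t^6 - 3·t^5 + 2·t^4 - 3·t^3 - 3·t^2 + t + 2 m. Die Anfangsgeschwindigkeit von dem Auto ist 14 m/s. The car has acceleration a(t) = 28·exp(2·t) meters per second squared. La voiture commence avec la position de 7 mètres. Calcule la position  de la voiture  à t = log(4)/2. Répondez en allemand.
Um dies zu lösen, müssen wir 2 Stammfunktionen unserer Gleichung für die Beschleunigung a(t) = 28·exp(2·t) finden. Das Integral von der Beschleunigung ist die Geschwindigkeit. Mit v(0) = 14 erhalten wir v(t) = 14·exp(2·t). Mit ∫v(t)dt und Anwendung von x(0) = 7, finden wir x(t) = 7·exp(2·t). Wir haben die Position x(t) = 7·exp(2·t). Durch Einsetzen von t = log(4)/2: x(log(4)/2) = 28.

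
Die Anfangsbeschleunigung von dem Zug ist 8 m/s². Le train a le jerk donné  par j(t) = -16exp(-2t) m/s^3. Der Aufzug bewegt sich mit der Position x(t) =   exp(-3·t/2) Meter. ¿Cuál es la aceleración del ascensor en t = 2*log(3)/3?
Debemos derivar nuestra ecuación de la posición x(t) = exp(-3·t/2) 2 veces. La derivada de la posición da la velocidad: v(t) = -3·exp(-3·t/2)/2. Tomando d/dt de v(t), encontramos a(t) = 9·exp(-3·t/2)/4. De la ecuación de la aceleración a(t) = 9·exp(-3·t/2)/4, sustituimos t = 2*log(3)/3 para obtener a = 3/4.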